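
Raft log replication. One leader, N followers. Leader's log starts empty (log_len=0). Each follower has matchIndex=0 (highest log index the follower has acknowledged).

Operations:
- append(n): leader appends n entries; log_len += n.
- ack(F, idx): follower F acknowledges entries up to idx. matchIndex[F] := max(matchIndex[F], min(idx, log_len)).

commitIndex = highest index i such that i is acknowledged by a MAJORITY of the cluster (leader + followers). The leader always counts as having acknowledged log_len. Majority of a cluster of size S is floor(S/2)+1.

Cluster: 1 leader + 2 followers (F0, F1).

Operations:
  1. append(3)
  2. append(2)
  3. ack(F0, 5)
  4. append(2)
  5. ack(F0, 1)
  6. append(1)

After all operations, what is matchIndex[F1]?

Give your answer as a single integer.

Op 1: append 3 -> log_len=3
Op 2: append 2 -> log_len=5
Op 3: F0 acks idx 5 -> match: F0=5 F1=0; commitIndex=5
Op 4: append 2 -> log_len=7
Op 5: F0 acks idx 1 -> match: F0=5 F1=0; commitIndex=5
Op 6: append 1 -> log_len=8

Answer: 0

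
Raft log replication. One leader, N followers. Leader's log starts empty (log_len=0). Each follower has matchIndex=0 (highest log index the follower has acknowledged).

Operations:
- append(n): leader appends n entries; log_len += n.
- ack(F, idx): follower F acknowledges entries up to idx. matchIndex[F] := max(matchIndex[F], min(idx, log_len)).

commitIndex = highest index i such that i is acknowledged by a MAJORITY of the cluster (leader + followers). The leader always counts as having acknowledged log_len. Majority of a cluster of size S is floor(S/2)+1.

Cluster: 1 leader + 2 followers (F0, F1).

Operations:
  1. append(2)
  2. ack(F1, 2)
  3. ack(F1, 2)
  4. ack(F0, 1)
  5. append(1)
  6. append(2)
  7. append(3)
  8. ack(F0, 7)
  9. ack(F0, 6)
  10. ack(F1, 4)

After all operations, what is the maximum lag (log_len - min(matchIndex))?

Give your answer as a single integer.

Op 1: append 2 -> log_len=2
Op 2: F1 acks idx 2 -> match: F0=0 F1=2; commitIndex=2
Op 3: F1 acks idx 2 -> match: F0=0 F1=2; commitIndex=2
Op 4: F0 acks idx 1 -> match: F0=1 F1=2; commitIndex=2
Op 5: append 1 -> log_len=3
Op 6: append 2 -> log_len=5
Op 7: append 3 -> log_len=8
Op 8: F0 acks idx 7 -> match: F0=7 F1=2; commitIndex=7
Op 9: F0 acks idx 6 -> match: F0=7 F1=2; commitIndex=7
Op 10: F1 acks idx 4 -> match: F0=7 F1=4; commitIndex=7

Answer: 4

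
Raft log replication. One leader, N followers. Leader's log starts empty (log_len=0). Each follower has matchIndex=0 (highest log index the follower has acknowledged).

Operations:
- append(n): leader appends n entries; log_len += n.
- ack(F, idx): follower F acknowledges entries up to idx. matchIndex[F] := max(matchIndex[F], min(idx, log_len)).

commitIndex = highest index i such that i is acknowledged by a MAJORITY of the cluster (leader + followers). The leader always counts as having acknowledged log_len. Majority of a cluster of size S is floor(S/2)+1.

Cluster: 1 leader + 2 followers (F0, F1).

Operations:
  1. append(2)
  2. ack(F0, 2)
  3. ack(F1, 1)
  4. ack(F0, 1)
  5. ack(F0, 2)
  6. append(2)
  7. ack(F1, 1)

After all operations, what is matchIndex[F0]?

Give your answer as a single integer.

Answer: 2

Derivation:
Op 1: append 2 -> log_len=2
Op 2: F0 acks idx 2 -> match: F0=2 F1=0; commitIndex=2
Op 3: F1 acks idx 1 -> match: F0=2 F1=1; commitIndex=2
Op 4: F0 acks idx 1 -> match: F0=2 F1=1; commitIndex=2
Op 5: F0 acks idx 2 -> match: F0=2 F1=1; commitIndex=2
Op 6: append 2 -> log_len=4
Op 7: F1 acks idx 1 -> match: F0=2 F1=1; commitIndex=2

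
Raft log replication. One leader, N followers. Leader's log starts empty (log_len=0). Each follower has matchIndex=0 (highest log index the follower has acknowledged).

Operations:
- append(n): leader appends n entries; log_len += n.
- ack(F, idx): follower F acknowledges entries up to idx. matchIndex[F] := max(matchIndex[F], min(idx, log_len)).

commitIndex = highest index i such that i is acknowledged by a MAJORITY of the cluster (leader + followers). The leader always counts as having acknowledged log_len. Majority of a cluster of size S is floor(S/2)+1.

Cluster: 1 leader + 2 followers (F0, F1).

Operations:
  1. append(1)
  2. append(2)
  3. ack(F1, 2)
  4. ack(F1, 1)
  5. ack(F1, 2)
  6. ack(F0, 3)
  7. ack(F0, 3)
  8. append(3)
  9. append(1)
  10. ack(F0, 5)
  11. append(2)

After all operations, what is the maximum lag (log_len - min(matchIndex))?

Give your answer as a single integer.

Op 1: append 1 -> log_len=1
Op 2: append 2 -> log_len=3
Op 3: F1 acks idx 2 -> match: F0=0 F1=2; commitIndex=2
Op 4: F1 acks idx 1 -> match: F0=0 F1=2; commitIndex=2
Op 5: F1 acks idx 2 -> match: F0=0 F1=2; commitIndex=2
Op 6: F0 acks idx 3 -> match: F0=3 F1=2; commitIndex=3
Op 7: F0 acks idx 3 -> match: F0=3 F1=2; commitIndex=3
Op 8: append 3 -> log_len=6
Op 9: append 1 -> log_len=7
Op 10: F0 acks idx 5 -> match: F0=5 F1=2; commitIndex=5
Op 11: append 2 -> log_len=9

Answer: 7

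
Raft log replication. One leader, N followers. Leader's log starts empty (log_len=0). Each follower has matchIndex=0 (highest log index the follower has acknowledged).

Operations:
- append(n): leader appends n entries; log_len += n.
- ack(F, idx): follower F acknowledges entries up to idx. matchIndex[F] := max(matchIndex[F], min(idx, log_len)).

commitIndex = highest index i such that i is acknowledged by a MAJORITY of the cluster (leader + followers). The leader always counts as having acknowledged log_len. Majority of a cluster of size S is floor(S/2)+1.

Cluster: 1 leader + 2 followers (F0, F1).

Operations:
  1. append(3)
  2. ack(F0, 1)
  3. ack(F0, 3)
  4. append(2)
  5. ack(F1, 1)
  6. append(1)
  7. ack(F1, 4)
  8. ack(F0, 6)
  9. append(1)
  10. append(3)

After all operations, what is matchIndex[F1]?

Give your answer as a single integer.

Op 1: append 3 -> log_len=3
Op 2: F0 acks idx 1 -> match: F0=1 F1=0; commitIndex=1
Op 3: F0 acks idx 3 -> match: F0=3 F1=0; commitIndex=3
Op 4: append 2 -> log_len=5
Op 5: F1 acks idx 1 -> match: F0=3 F1=1; commitIndex=3
Op 6: append 1 -> log_len=6
Op 7: F1 acks idx 4 -> match: F0=3 F1=4; commitIndex=4
Op 8: F0 acks idx 6 -> match: F0=6 F1=4; commitIndex=6
Op 9: append 1 -> log_len=7
Op 10: append 3 -> log_len=10

Answer: 4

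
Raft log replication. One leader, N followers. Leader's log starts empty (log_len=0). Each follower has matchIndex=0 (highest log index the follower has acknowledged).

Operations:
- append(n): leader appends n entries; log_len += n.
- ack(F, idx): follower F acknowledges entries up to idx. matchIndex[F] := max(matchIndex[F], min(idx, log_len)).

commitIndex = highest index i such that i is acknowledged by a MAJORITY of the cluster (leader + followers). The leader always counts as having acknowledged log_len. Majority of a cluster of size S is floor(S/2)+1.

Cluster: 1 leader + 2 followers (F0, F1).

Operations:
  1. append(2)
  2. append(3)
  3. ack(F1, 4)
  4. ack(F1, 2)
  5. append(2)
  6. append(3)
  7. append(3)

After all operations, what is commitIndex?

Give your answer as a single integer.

Answer: 4

Derivation:
Op 1: append 2 -> log_len=2
Op 2: append 3 -> log_len=5
Op 3: F1 acks idx 4 -> match: F0=0 F1=4; commitIndex=4
Op 4: F1 acks idx 2 -> match: F0=0 F1=4; commitIndex=4
Op 5: append 2 -> log_len=7
Op 6: append 3 -> log_len=10
Op 7: append 3 -> log_len=13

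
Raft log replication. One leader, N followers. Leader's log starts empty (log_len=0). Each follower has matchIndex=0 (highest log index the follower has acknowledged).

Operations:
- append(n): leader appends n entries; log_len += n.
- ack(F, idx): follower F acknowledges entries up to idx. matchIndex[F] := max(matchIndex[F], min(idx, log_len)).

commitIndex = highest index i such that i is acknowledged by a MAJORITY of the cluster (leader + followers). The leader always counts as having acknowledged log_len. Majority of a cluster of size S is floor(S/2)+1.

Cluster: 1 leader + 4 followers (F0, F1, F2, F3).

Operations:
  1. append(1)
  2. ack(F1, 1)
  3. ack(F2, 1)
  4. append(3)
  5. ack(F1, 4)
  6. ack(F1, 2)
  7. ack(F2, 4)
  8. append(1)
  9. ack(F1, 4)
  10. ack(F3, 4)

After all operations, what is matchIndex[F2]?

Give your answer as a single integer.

Answer: 4

Derivation:
Op 1: append 1 -> log_len=1
Op 2: F1 acks idx 1 -> match: F0=0 F1=1 F2=0 F3=0; commitIndex=0
Op 3: F2 acks idx 1 -> match: F0=0 F1=1 F2=1 F3=0; commitIndex=1
Op 4: append 3 -> log_len=4
Op 5: F1 acks idx 4 -> match: F0=0 F1=4 F2=1 F3=0; commitIndex=1
Op 6: F1 acks idx 2 -> match: F0=0 F1=4 F2=1 F3=0; commitIndex=1
Op 7: F2 acks idx 4 -> match: F0=0 F1=4 F2=4 F3=0; commitIndex=4
Op 8: append 1 -> log_len=5
Op 9: F1 acks idx 4 -> match: F0=0 F1=4 F2=4 F3=0; commitIndex=4
Op 10: F3 acks idx 4 -> match: F0=0 F1=4 F2=4 F3=4; commitIndex=4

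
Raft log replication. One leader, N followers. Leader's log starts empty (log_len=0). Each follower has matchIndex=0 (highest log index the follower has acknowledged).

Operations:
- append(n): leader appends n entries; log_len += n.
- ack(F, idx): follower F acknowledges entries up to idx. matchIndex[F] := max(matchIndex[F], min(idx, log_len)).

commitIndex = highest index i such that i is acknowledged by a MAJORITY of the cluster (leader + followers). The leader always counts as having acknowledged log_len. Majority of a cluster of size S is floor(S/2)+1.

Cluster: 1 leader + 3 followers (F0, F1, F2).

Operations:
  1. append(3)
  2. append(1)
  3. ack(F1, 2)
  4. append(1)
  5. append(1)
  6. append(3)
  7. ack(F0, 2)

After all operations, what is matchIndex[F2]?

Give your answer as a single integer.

Answer: 0

Derivation:
Op 1: append 3 -> log_len=3
Op 2: append 1 -> log_len=4
Op 3: F1 acks idx 2 -> match: F0=0 F1=2 F2=0; commitIndex=0
Op 4: append 1 -> log_len=5
Op 5: append 1 -> log_len=6
Op 6: append 3 -> log_len=9
Op 7: F0 acks idx 2 -> match: F0=2 F1=2 F2=0; commitIndex=2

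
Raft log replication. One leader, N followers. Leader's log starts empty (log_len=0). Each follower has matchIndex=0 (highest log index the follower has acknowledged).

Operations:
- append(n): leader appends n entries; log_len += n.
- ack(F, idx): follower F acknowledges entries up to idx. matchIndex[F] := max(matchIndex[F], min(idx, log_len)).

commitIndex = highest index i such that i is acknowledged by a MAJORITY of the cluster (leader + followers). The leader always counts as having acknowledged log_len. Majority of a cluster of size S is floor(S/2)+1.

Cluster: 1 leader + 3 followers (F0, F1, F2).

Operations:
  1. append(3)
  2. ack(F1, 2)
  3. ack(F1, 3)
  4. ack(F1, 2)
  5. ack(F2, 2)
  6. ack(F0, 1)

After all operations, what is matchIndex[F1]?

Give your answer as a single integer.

Answer: 3

Derivation:
Op 1: append 3 -> log_len=3
Op 2: F1 acks idx 2 -> match: F0=0 F1=2 F2=0; commitIndex=0
Op 3: F1 acks idx 3 -> match: F0=0 F1=3 F2=0; commitIndex=0
Op 4: F1 acks idx 2 -> match: F0=0 F1=3 F2=0; commitIndex=0
Op 5: F2 acks idx 2 -> match: F0=0 F1=3 F2=2; commitIndex=2
Op 6: F0 acks idx 1 -> match: F0=1 F1=3 F2=2; commitIndex=2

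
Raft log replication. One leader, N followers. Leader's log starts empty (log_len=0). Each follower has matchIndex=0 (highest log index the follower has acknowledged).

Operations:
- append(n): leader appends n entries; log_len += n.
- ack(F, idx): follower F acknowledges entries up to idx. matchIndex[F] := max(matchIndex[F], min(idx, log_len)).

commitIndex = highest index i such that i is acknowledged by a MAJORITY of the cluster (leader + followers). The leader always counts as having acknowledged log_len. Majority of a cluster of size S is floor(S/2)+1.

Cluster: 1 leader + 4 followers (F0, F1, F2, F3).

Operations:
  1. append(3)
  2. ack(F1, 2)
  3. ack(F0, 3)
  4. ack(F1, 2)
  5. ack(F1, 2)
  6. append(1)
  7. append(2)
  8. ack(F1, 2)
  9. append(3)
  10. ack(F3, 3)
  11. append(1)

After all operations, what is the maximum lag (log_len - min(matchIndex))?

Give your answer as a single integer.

Answer: 10

Derivation:
Op 1: append 3 -> log_len=3
Op 2: F1 acks idx 2 -> match: F0=0 F1=2 F2=0 F3=0; commitIndex=0
Op 3: F0 acks idx 3 -> match: F0=3 F1=2 F2=0 F3=0; commitIndex=2
Op 4: F1 acks idx 2 -> match: F0=3 F1=2 F2=0 F3=0; commitIndex=2
Op 5: F1 acks idx 2 -> match: F0=3 F1=2 F2=0 F3=0; commitIndex=2
Op 6: append 1 -> log_len=4
Op 7: append 2 -> log_len=6
Op 8: F1 acks idx 2 -> match: F0=3 F1=2 F2=0 F3=0; commitIndex=2
Op 9: append 3 -> log_len=9
Op 10: F3 acks idx 3 -> match: F0=3 F1=2 F2=0 F3=3; commitIndex=3
Op 11: append 1 -> log_len=10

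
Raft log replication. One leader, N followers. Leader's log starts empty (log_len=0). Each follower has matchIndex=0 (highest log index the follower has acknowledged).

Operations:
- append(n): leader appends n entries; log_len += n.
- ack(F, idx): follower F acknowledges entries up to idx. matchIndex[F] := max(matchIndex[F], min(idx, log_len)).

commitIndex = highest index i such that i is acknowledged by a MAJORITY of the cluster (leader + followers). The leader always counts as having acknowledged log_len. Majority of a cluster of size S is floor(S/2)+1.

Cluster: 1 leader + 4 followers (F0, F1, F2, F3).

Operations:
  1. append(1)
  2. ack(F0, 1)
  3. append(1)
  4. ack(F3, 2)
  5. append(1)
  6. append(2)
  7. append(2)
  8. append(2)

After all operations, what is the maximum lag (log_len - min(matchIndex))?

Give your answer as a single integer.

Op 1: append 1 -> log_len=1
Op 2: F0 acks idx 1 -> match: F0=1 F1=0 F2=0 F3=0; commitIndex=0
Op 3: append 1 -> log_len=2
Op 4: F3 acks idx 2 -> match: F0=1 F1=0 F2=0 F3=2; commitIndex=1
Op 5: append 1 -> log_len=3
Op 6: append 2 -> log_len=5
Op 7: append 2 -> log_len=7
Op 8: append 2 -> log_len=9

Answer: 9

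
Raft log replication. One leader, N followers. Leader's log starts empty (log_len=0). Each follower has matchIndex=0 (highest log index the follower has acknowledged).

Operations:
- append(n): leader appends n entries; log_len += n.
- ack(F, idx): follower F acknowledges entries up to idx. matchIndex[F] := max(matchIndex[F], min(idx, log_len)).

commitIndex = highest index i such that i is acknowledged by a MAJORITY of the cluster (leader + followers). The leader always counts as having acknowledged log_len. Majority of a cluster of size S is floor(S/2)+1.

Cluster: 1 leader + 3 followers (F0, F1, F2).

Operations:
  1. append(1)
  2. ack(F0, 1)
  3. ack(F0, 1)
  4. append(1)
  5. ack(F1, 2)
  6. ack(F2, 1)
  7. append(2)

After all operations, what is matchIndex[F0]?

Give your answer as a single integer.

Op 1: append 1 -> log_len=1
Op 2: F0 acks idx 1 -> match: F0=1 F1=0 F2=0; commitIndex=0
Op 3: F0 acks idx 1 -> match: F0=1 F1=0 F2=0; commitIndex=0
Op 4: append 1 -> log_len=2
Op 5: F1 acks idx 2 -> match: F0=1 F1=2 F2=0; commitIndex=1
Op 6: F2 acks idx 1 -> match: F0=1 F1=2 F2=1; commitIndex=1
Op 7: append 2 -> log_len=4

Answer: 1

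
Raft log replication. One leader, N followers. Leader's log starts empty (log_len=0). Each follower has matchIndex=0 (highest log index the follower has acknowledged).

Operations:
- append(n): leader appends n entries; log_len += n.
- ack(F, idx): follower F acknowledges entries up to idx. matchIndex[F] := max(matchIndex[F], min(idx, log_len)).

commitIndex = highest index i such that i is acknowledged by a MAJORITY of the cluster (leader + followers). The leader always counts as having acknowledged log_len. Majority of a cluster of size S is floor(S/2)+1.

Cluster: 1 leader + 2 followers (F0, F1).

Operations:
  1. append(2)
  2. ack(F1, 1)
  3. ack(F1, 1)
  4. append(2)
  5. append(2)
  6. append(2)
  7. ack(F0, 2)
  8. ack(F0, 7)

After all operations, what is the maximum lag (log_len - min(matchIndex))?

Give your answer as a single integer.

Op 1: append 2 -> log_len=2
Op 2: F1 acks idx 1 -> match: F0=0 F1=1; commitIndex=1
Op 3: F1 acks idx 1 -> match: F0=0 F1=1; commitIndex=1
Op 4: append 2 -> log_len=4
Op 5: append 2 -> log_len=6
Op 6: append 2 -> log_len=8
Op 7: F0 acks idx 2 -> match: F0=2 F1=1; commitIndex=2
Op 8: F0 acks idx 7 -> match: F0=7 F1=1; commitIndex=7

Answer: 7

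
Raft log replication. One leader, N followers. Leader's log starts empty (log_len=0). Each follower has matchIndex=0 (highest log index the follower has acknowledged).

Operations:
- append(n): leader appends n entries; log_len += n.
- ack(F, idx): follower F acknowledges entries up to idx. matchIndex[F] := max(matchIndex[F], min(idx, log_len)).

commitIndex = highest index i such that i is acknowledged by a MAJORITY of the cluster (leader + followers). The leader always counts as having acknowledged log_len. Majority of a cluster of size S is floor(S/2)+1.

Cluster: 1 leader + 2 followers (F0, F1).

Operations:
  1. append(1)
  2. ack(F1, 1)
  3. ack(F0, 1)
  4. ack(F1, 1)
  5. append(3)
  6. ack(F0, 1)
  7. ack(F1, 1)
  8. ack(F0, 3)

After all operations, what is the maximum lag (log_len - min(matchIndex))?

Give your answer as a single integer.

Answer: 3

Derivation:
Op 1: append 1 -> log_len=1
Op 2: F1 acks idx 1 -> match: F0=0 F1=1; commitIndex=1
Op 3: F0 acks idx 1 -> match: F0=1 F1=1; commitIndex=1
Op 4: F1 acks idx 1 -> match: F0=1 F1=1; commitIndex=1
Op 5: append 3 -> log_len=4
Op 6: F0 acks idx 1 -> match: F0=1 F1=1; commitIndex=1
Op 7: F1 acks idx 1 -> match: F0=1 F1=1; commitIndex=1
Op 8: F0 acks idx 3 -> match: F0=3 F1=1; commitIndex=3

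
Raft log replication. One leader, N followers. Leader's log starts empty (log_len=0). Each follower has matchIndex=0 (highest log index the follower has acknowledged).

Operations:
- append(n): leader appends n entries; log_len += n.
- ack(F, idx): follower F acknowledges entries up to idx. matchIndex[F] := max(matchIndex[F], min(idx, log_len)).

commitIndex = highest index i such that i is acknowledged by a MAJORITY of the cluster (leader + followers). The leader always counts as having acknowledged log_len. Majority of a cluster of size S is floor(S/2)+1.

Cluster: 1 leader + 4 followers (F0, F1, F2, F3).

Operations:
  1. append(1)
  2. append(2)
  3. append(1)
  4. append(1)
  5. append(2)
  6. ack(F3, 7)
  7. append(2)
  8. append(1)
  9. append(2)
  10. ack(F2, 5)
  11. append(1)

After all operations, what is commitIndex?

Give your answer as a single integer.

Op 1: append 1 -> log_len=1
Op 2: append 2 -> log_len=3
Op 3: append 1 -> log_len=4
Op 4: append 1 -> log_len=5
Op 5: append 2 -> log_len=7
Op 6: F3 acks idx 7 -> match: F0=0 F1=0 F2=0 F3=7; commitIndex=0
Op 7: append 2 -> log_len=9
Op 8: append 1 -> log_len=10
Op 9: append 2 -> log_len=12
Op 10: F2 acks idx 5 -> match: F0=0 F1=0 F2=5 F3=7; commitIndex=5
Op 11: append 1 -> log_len=13

Answer: 5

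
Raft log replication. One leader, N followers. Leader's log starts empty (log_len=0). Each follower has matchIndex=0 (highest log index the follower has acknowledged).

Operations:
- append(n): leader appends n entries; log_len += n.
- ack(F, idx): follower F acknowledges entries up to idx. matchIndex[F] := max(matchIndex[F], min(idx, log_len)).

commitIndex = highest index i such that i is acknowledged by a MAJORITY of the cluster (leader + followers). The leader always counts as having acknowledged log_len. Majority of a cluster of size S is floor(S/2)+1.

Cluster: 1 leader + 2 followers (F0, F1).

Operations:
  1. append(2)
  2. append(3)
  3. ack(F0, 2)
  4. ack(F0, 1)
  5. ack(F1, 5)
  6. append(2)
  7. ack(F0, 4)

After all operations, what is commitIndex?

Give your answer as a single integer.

Op 1: append 2 -> log_len=2
Op 2: append 3 -> log_len=5
Op 3: F0 acks idx 2 -> match: F0=2 F1=0; commitIndex=2
Op 4: F0 acks idx 1 -> match: F0=2 F1=0; commitIndex=2
Op 5: F1 acks idx 5 -> match: F0=2 F1=5; commitIndex=5
Op 6: append 2 -> log_len=7
Op 7: F0 acks idx 4 -> match: F0=4 F1=5; commitIndex=5

Answer: 5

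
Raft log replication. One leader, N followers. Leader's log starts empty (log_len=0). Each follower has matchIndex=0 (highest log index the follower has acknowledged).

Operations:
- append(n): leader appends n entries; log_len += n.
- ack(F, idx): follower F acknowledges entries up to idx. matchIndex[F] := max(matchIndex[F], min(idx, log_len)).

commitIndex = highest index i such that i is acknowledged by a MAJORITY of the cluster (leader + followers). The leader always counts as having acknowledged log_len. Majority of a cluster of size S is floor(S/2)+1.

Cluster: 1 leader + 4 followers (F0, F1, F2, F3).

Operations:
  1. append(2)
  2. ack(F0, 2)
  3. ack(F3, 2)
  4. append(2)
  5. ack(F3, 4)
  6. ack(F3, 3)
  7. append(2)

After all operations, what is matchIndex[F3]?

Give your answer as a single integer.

Op 1: append 2 -> log_len=2
Op 2: F0 acks idx 2 -> match: F0=2 F1=0 F2=0 F3=0; commitIndex=0
Op 3: F3 acks idx 2 -> match: F0=2 F1=0 F2=0 F3=2; commitIndex=2
Op 4: append 2 -> log_len=4
Op 5: F3 acks idx 4 -> match: F0=2 F1=0 F2=0 F3=4; commitIndex=2
Op 6: F3 acks idx 3 -> match: F0=2 F1=0 F2=0 F3=4; commitIndex=2
Op 7: append 2 -> log_len=6

Answer: 4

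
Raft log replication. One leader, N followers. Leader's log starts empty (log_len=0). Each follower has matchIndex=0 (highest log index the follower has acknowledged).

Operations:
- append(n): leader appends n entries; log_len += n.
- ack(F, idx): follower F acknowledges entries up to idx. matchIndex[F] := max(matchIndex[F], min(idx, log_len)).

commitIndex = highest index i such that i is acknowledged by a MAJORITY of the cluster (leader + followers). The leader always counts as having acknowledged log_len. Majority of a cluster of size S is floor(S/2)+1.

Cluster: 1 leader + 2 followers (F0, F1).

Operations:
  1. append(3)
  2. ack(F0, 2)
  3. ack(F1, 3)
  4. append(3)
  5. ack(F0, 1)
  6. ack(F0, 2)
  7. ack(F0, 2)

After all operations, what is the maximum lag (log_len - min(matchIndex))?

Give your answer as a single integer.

Answer: 4

Derivation:
Op 1: append 3 -> log_len=3
Op 2: F0 acks idx 2 -> match: F0=2 F1=0; commitIndex=2
Op 3: F1 acks idx 3 -> match: F0=2 F1=3; commitIndex=3
Op 4: append 3 -> log_len=6
Op 5: F0 acks idx 1 -> match: F0=2 F1=3; commitIndex=3
Op 6: F0 acks idx 2 -> match: F0=2 F1=3; commitIndex=3
Op 7: F0 acks idx 2 -> match: F0=2 F1=3; commitIndex=3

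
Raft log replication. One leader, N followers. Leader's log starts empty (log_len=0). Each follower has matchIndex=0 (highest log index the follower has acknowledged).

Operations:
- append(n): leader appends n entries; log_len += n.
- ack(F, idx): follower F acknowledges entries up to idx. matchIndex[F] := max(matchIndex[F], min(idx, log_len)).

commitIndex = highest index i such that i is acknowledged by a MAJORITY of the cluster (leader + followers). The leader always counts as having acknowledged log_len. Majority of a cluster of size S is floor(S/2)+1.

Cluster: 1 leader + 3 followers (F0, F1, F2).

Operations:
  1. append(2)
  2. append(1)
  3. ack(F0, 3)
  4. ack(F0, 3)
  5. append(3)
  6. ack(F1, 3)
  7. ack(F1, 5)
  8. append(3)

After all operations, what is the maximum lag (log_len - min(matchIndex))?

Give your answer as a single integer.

Op 1: append 2 -> log_len=2
Op 2: append 1 -> log_len=3
Op 3: F0 acks idx 3 -> match: F0=3 F1=0 F2=0; commitIndex=0
Op 4: F0 acks idx 3 -> match: F0=3 F1=0 F2=0; commitIndex=0
Op 5: append 3 -> log_len=6
Op 6: F1 acks idx 3 -> match: F0=3 F1=3 F2=0; commitIndex=3
Op 7: F1 acks idx 5 -> match: F0=3 F1=5 F2=0; commitIndex=3
Op 8: append 3 -> log_len=9

Answer: 9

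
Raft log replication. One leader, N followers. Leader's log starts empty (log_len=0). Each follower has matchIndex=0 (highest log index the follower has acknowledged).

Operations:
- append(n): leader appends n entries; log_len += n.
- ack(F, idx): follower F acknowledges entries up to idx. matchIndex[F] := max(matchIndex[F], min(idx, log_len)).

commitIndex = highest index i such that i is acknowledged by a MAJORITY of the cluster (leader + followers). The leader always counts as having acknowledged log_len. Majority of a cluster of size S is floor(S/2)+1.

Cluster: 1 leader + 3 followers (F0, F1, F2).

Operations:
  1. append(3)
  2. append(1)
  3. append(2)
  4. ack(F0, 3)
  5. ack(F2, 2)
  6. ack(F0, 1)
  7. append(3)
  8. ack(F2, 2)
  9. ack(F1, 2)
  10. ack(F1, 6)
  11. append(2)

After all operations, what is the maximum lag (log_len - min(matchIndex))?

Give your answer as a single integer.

Answer: 9

Derivation:
Op 1: append 3 -> log_len=3
Op 2: append 1 -> log_len=4
Op 3: append 2 -> log_len=6
Op 4: F0 acks idx 3 -> match: F0=3 F1=0 F2=0; commitIndex=0
Op 5: F2 acks idx 2 -> match: F0=3 F1=0 F2=2; commitIndex=2
Op 6: F0 acks idx 1 -> match: F0=3 F1=0 F2=2; commitIndex=2
Op 7: append 3 -> log_len=9
Op 8: F2 acks idx 2 -> match: F0=3 F1=0 F2=2; commitIndex=2
Op 9: F1 acks idx 2 -> match: F0=3 F1=2 F2=2; commitIndex=2
Op 10: F1 acks idx 6 -> match: F0=3 F1=6 F2=2; commitIndex=3
Op 11: append 2 -> log_len=11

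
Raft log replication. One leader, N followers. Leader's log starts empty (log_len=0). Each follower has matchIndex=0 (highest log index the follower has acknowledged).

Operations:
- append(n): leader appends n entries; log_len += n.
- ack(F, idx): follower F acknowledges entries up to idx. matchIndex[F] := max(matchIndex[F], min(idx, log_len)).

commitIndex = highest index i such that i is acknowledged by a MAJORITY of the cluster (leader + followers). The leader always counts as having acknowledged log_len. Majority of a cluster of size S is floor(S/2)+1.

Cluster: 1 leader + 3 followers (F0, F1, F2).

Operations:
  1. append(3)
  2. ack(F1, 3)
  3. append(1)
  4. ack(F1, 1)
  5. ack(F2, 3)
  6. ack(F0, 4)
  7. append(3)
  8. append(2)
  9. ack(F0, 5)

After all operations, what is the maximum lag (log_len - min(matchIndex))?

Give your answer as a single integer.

Op 1: append 3 -> log_len=3
Op 2: F1 acks idx 3 -> match: F0=0 F1=3 F2=0; commitIndex=0
Op 3: append 1 -> log_len=4
Op 4: F1 acks idx 1 -> match: F0=0 F1=3 F2=0; commitIndex=0
Op 5: F2 acks idx 3 -> match: F0=0 F1=3 F2=3; commitIndex=3
Op 6: F0 acks idx 4 -> match: F0=4 F1=3 F2=3; commitIndex=3
Op 7: append 3 -> log_len=7
Op 8: append 2 -> log_len=9
Op 9: F0 acks idx 5 -> match: F0=5 F1=3 F2=3; commitIndex=3

Answer: 6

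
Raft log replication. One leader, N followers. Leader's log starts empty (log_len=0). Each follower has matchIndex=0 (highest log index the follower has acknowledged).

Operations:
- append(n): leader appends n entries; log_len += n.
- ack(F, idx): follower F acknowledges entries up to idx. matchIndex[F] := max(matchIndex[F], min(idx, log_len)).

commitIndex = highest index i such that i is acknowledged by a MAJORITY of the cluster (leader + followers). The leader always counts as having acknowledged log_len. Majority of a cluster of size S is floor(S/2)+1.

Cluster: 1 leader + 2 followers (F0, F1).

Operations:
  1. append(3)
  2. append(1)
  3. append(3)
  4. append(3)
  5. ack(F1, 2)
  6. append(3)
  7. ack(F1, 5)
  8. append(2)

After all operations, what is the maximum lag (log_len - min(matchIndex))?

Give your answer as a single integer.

Answer: 15

Derivation:
Op 1: append 3 -> log_len=3
Op 2: append 1 -> log_len=4
Op 3: append 3 -> log_len=7
Op 4: append 3 -> log_len=10
Op 5: F1 acks idx 2 -> match: F0=0 F1=2; commitIndex=2
Op 6: append 3 -> log_len=13
Op 7: F1 acks idx 5 -> match: F0=0 F1=5; commitIndex=5
Op 8: append 2 -> log_len=15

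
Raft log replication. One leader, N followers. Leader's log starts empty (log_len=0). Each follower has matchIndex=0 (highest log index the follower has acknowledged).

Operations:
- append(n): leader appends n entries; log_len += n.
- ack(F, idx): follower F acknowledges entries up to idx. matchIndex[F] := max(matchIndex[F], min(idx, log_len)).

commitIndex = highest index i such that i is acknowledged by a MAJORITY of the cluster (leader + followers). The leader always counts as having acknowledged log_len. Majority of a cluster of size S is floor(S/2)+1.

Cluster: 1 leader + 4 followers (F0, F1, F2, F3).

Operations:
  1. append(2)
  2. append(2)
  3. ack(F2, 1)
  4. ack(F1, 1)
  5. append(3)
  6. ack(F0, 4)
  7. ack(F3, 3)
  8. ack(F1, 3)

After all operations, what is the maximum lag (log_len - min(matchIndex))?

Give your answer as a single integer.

Answer: 6

Derivation:
Op 1: append 2 -> log_len=2
Op 2: append 2 -> log_len=4
Op 3: F2 acks idx 1 -> match: F0=0 F1=0 F2=1 F3=0; commitIndex=0
Op 4: F1 acks idx 1 -> match: F0=0 F1=1 F2=1 F3=0; commitIndex=1
Op 5: append 3 -> log_len=7
Op 6: F0 acks idx 4 -> match: F0=4 F1=1 F2=1 F3=0; commitIndex=1
Op 7: F3 acks idx 3 -> match: F0=4 F1=1 F2=1 F3=3; commitIndex=3
Op 8: F1 acks idx 3 -> match: F0=4 F1=3 F2=1 F3=3; commitIndex=3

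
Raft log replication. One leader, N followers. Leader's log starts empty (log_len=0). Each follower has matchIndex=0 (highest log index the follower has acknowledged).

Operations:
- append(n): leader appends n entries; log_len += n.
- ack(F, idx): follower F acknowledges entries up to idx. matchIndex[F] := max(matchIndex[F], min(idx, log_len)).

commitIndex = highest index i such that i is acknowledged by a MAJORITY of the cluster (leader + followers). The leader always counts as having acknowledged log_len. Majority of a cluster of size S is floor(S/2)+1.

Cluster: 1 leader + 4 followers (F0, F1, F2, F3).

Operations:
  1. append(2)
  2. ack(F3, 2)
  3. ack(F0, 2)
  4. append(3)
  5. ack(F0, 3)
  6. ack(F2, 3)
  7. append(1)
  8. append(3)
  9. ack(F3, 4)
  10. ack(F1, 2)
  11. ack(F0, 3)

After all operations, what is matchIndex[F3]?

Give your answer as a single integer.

Op 1: append 2 -> log_len=2
Op 2: F3 acks idx 2 -> match: F0=0 F1=0 F2=0 F3=2; commitIndex=0
Op 3: F0 acks idx 2 -> match: F0=2 F1=0 F2=0 F3=2; commitIndex=2
Op 4: append 3 -> log_len=5
Op 5: F0 acks idx 3 -> match: F0=3 F1=0 F2=0 F3=2; commitIndex=2
Op 6: F2 acks idx 3 -> match: F0=3 F1=0 F2=3 F3=2; commitIndex=3
Op 7: append 1 -> log_len=6
Op 8: append 3 -> log_len=9
Op 9: F3 acks idx 4 -> match: F0=3 F1=0 F2=3 F3=4; commitIndex=3
Op 10: F1 acks idx 2 -> match: F0=3 F1=2 F2=3 F3=4; commitIndex=3
Op 11: F0 acks idx 3 -> match: F0=3 F1=2 F2=3 F3=4; commitIndex=3

Answer: 4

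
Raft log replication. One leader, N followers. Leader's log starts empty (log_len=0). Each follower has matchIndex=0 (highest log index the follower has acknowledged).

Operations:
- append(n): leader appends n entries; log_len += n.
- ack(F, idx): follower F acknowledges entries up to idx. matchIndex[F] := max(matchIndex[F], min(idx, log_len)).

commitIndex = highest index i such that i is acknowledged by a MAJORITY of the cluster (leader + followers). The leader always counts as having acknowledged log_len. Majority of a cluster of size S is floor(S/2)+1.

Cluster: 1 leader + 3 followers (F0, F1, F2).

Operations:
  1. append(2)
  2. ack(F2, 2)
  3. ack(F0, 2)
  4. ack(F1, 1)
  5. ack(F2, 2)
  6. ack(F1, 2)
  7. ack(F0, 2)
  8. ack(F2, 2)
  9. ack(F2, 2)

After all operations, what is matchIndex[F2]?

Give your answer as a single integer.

Op 1: append 2 -> log_len=2
Op 2: F2 acks idx 2 -> match: F0=0 F1=0 F2=2; commitIndex=0
Op 3: F0 acks idx 2 -> match: F0=2 F1=0 F2=2; commitIndex=2
Op 4: F1 acks idx 1 -> match: F0=2 F1=1 F2=2; commitIndex=2
Op 5: F2 acks idx 2 -> match: F0=2 F1=1 F2=2; commitIndex=2
Op 6: F1 acks idx 2 -> match: F0=2 F1=2 F2=2; commitIndex=2
Op 7: F0 acks idx 2 -> match: F0=2 F1=2 F2=2; commitIndex=2
Op 8: F2 acks idx 2 -> match: F0=2 F1=2 F2=2; commitIndex=2
Op 9: F2 acks idx 2 -> match: F0=2 F1=2 F2=2; commitIndex=2

Answer: 2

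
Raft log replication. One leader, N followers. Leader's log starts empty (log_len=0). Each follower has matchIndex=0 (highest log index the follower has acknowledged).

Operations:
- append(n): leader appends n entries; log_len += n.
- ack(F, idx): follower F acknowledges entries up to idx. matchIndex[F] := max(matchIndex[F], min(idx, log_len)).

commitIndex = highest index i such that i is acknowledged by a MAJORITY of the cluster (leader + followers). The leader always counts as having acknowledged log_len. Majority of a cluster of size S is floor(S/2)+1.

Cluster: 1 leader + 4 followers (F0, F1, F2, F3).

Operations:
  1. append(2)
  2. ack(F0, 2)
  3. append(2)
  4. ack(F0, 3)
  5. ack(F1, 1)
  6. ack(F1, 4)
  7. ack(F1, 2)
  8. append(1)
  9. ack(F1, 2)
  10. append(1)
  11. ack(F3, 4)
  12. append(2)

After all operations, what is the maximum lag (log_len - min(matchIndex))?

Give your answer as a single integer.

Answer: 8

Derivation:
Op 1: append 2 -> log_len=2
Op 2: F0 acks idx 2 -> match: F0=2 F1=0 F2=0 F3=0; commitIndex=0
Op 3: append 2 -> log_len=4
Op 4: F0 acks idx 3 -> match: F0=3 F1=0 F2=0 F3=0; commitIndex=0
Op 5: F1 acks idx 1 -> match: F0=3 F1=1 F2=0 F3=0; commitIndex=1
Op 6: F1 acks idx 4 -> match: F0=3 F1=4 F2=0 F3=0; commitIndex=3
Op 7: F1 acks idx 2 -> match: F0=3 F1=4 F2=0 F3=0; commitIndex=3
Op 8: append 1 -> log_len=5
Op 9: F1 acks idx 2 -> match: F0=3 F1=4 F2=0 F3=0; commitIndex=3
Op 10: append 1 -> log_len=6
Op 11: F3 acks idx 4 -> match: F0=3 F1=4 F2=0 F3=4; commitIndex=4
Op 12: append 2 -> log_len=8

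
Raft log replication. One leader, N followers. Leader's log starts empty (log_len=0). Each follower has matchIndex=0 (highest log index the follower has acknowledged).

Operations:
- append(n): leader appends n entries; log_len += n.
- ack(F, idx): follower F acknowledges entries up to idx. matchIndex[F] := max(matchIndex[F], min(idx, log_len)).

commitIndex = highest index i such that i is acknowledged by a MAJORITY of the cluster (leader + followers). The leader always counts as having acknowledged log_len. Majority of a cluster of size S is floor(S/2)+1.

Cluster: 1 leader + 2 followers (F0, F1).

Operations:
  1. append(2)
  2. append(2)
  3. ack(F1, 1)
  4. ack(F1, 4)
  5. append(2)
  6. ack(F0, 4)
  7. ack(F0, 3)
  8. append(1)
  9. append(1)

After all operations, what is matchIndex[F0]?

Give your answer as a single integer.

Op 1: append 2 -> log_len=2
Op 2: append 2 -> log_len=4
Op 3: F1 acks idx 1 -> match: F0=0 F1=1; commitIndex=1
Op 4: F1 acks idx 4 -> match: F0=0 F1=4; commitIndex=4
Op 5: append 2 -> log_len=6
Op 6: F0 acks idx 4 -> match: F0=4 F1=4; commitIndex=4
Op 7: F0 acks idx 3 -> match: F0=4 F1=4; commitIndex=4
Op 8: append 1 -> log_len=7
Op 9: append 1 -> log_len=8

Answer: 4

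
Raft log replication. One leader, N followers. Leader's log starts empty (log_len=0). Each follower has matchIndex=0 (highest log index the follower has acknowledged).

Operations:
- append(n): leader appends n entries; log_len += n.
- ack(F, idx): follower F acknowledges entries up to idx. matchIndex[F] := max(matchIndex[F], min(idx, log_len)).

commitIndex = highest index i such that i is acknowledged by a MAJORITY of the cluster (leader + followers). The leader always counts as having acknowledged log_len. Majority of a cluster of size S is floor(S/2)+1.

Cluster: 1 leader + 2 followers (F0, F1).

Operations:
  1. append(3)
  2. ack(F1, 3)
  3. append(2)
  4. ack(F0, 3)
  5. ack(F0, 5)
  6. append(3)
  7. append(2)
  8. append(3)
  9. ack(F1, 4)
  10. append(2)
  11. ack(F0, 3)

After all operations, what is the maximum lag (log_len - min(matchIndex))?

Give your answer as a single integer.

Op 1: append 3 -> log_len=3
Op 2: F1 acks idx 3 -> match: F0=0 F1=3; commitIndex=3
Op 3: append 2 -> log_len=5
Op 4: F0 acks idx 3 -> match: F0=3 F1=3; commitIndex=3
Op 5: F0 acks idx 5 -> match: F0=5 F1=3; commitIndex=5
Op 6: append 3 -> log_len=8
Op 7: append 2 -> log_len=10
Op 8: append 3 -> log_len=13
Op 9: F1 acks idx 4 -> match: F0=5 F1=4; commitIndex=5
Op 10: append 2 -> log_len=15
Op 11: F0 acks idx 3 -> match: F0=5 F1=4; commitIndex=5

Answer: 11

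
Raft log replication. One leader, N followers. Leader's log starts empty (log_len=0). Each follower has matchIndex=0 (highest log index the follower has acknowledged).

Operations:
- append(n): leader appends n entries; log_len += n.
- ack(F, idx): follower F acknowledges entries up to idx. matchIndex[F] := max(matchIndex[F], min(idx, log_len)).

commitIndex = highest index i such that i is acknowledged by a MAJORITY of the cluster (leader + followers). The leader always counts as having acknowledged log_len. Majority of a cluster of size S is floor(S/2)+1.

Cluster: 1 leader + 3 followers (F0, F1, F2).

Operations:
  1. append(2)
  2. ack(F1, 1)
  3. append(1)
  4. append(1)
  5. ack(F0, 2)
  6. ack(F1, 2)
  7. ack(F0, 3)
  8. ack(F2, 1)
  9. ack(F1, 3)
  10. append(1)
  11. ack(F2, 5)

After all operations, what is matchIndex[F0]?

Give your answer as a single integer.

Answer: 3

Derivation:
Op 1: append 2 -> log_len=2
Op 2: F1 acks idx 1 -> match: F0=0 F1=1 F2=0; commitIndex=0
Op 3: append 1 -> log_len=3
Op 4: append 1 -> log_len=4
Op 5: F0 acks idx 2 -> match: F0=2 F1=1 F2=0; commitIndex=1
Op 6: F1 acks idx 2 -> match: F0=2 F1=2 F2=0; commitIndex=2
Op 7: F0 acks idx 3 -> match: F0=3 F1=2 F2=0; commitIndex=2
Op 8: F2 acks idx 1 -> match: F0=3 F1=2 F2=1; commitIndex=2
Op 9: F1 acks idx 3 -> match: F0=3 F1=3 F2=1; commitIndex=3
Op 10: append 1 -> log_len=5
Op 11: F2 acks idx 5 -> match: F0=3 F1=3 F2=5; commitIndex=3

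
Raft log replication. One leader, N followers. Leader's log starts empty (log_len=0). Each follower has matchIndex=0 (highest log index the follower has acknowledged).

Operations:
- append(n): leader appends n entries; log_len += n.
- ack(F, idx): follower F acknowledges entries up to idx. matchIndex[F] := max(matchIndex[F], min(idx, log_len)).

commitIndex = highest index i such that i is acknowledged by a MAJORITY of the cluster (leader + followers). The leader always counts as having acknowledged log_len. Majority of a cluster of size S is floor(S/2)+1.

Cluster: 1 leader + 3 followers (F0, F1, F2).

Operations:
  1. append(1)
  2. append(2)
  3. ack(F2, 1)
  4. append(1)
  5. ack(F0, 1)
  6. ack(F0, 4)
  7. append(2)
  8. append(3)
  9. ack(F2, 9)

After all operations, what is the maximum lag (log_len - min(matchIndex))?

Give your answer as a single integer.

Answer: 9

Derivation:
Op 1: append 1 -> log_len=1
Op 2: append 2 -> log_len=3
Op 3: F2 acks idx 1 -> match: F0=0 F1=0 F2=1; commitIndex=0
Op 4: append 1 -> log_len=4
Op 5: F0 acks idx 1 -> match: F0=1 F1=0 F2=1; commitIndex=1
Op 6: F0 acks idx 4 -> match: F0=4 F1=0 F2=1; commitIndex=1
Op 7: append 2 -> log_len=6
Op 8: append 3 -> log_len=9
Op 9: F2 acks idx 9 -> match: F0=4 F1=0 F2=9; commitIndex=4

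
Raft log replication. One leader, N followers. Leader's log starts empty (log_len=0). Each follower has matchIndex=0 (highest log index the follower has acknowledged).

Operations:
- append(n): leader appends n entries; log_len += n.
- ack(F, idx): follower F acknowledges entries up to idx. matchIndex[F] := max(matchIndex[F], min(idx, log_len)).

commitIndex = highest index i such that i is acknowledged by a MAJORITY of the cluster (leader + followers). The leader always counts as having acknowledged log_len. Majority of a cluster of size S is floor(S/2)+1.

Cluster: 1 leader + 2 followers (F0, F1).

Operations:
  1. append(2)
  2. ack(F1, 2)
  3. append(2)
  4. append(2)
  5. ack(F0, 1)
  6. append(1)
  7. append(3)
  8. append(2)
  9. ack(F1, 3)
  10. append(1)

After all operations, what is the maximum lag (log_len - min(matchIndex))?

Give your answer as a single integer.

Answer: 12

Derivation:
Op 1: append 2 -> log_len=2
Op 2: F1 acks idx 2 -> match: F0=0 F1=2; commitIndex=2
Op 3: append 2 -> log_len=4
Op 4: append 2 -> log_len=6
Op 5: F0 acks idx 1 -> match: F0=1 F1=2; commitIndex=2
Op 6: append 1 -> log_len=7
Op 7: append 3 -> log_len=10
Op 8: append 2 -> log_len=12
Op 9: F1 acks idx 3 -> match: F0=1 F1=3; commitIndex=3
Op 10: append 1 -> log_len=13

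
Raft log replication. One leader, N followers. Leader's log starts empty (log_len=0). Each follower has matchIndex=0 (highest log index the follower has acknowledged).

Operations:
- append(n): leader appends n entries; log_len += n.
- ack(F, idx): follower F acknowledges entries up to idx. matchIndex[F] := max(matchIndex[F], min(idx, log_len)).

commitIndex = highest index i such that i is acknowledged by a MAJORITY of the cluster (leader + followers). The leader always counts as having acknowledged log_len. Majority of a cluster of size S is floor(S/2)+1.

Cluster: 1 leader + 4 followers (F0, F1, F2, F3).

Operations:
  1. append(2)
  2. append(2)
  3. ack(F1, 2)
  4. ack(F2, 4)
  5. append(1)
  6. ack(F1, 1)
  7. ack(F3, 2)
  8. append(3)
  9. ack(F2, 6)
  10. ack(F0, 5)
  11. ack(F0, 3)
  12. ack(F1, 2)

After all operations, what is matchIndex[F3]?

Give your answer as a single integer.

Op 1: append 2 -> log_len=2
Op 2: append 2 -> log_len=4
Op 3: F1 acks idx 2 -> match: F0=0 F1=2 F2=0 F3=0; commitIndex=0
Op 4: F2 acks idx 4 -> match: F0=0 F1=2 F2=4 F3=0; commitIndex=2
Op 5: append 1 -> log_len=5
Op 6: F1 acks idx 1 -> match: F0=0 F1=2 F2=4 F3=0; commitIndex=2
Op 7: F3 acks idx 2 -> match: F0=0 F1=2 F2=4 F3=2; commitIndex=2
Op 8: append 3 -> log_len=8
Op 9: F2 acks idx 6 -> match: F0=0 F1=2 F2=6 F3=2; commitIndex=2
Op 10: F0 acks idx 5 -> match: F0=5 F1=2 F2=6 F3=2; commitIndex=5
Op 11: F0 acks idx 3 -> match: F0=5 F1=2 F2=6 F3=2; commitIndex=5
Op 12: F1 acks idx 2 -> match: F0=5 F1=2 F2=6 F3=2; commitIndex=5

Answer: 2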